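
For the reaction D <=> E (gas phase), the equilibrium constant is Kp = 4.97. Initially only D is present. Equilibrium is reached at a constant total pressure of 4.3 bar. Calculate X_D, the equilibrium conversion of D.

X = 0.832

Let X = conversion of D (basis 1 mol D); extent of reaction ξ = X.
At extent ξ: n_D = 1 − X; n_E = X.
n_T stays at 1 (no change in mole number).
With p_i = (n_i/n_T)P, Kp = p_E / (p_D).
Setting this equal to 4.97 and taking the physical root (0 < X < 1) gives X = 0.832.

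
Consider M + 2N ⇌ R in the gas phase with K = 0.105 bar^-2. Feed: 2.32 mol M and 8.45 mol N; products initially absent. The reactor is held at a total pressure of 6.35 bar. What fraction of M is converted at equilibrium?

X = 0.673

Basis: 2.32 mol M initially; let X = conversion of M. Extent ξ = 2.32X.
Mole table: n_M = 2.32 − 2.32X; n_N = 8.45 − 4.64X; n_R = 2.32X.
Summing: n_T = 10.8 − 4.64X.
y_i = n_i/n_T, p_i = y_i·P. K = p_R / (p_M p_N^2).
This yields a degree-3 equation in X; solving on (0,1), X = 0.673.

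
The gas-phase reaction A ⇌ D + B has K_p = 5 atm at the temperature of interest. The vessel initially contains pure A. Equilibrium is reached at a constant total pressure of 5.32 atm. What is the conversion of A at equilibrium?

X = 0.696

Take 1 mol A as basis and let X be its fractional conversion, so ξ = X.
At extent ξ: n_A = 1 − X; n_D = X; n_B = X.
Summing: n_T = 1 + X.
Mole fractions y_i = n_i/n_T; K_p = p_D p_B / (p_A) with p_i = y_i·P.
Setting this equal to 5 atm and taking the physical root (0 < X < 1) gives X = 0.696.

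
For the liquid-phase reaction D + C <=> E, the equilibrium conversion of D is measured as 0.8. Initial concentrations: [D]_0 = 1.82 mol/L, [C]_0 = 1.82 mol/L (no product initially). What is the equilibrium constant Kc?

Kc = 11 L/mol

Let X = conversion of D.
Concentrations: [D] = 1.82 − 1.82X; [C] = 1.82 − 1.82X; [E] = 1.82X.
At X = 0.8: [D] = 0.364, [C] = 0.364, [E] = 1.46.
Kc = [E] / ([D] [C]) = 11 L/mol.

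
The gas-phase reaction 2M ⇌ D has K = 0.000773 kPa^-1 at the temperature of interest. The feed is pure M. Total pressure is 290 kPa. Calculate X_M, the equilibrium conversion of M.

X = 0.274

Take 1 mol M as basis and let X be its fractional conversion, so ξ = 0.5X.
Moles: n_M = 1 − X; n_D = 0.5X.
n_T = Σnᵢ = 1 − 0.5X.
y_i = n_i/n_T, p_i = y_i·P. K = p_D / (p_M^2).
Equating to 0.000773 kPa^-1 and solving on 0 < X < 1: X = 0.274.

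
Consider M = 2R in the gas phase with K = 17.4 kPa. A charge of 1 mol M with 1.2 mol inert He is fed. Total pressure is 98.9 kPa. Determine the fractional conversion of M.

Let X = conversion of M (basis 1 mol M); extent of reaction ξ = X.
Mole table: n_M = 1 − X; n_R = 2X; n_I = 1.2 (inert).
Summing: n_T = 2.2 + X.
With p_i = (n_i/n_T)P, K = p_R^2 / (p_M).
Substituting and setting equal to 17.4 kPa gives a polynomial in X; the root in (0,1) is X = 0.280.

X = 0.280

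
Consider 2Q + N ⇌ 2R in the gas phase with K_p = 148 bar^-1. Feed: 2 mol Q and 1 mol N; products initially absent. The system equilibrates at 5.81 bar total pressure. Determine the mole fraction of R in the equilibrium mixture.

Let X = conversion of Q (basis 2 mol Q); extent of reaction ξ = X.
Species balance: n_Q = 2 − 2X; n_N = 1 − X; n_R = 2X.
Summing: n_T = 3 − X.
With p_i = (n_i/n_T)P, K_p = p_R^2 / (p_Q^2 p_N).
Equating to 148 bar^-1 and solving on 0 < X < 1: X = 0.876.
Then n_R = 1.75, n_T = 2.12, so y_R = 0.825.

y_R = 0.825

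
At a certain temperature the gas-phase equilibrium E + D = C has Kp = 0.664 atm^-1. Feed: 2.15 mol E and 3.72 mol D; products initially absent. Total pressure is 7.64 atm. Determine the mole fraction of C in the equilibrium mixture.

Take 2.15 mol E as basis and let X be its fractional conversion, so ξ = 2.15X.
Mole table: n_E = 2.15 − 2.15X; n_D = 3.72 − 2.15X; n_C = 2.15X.
n_T = Σnᵢ = 5.87 − 2.15X.
With p_i = (n_i/n_T)P, Kp = p_C / (p_E p_D).
Setting this equal to 0.664 atm^-1 and taking the physical root (0 < X < 1) gives X = 0.718.
Then n_C = 1.54, n_T = 4.33, so y_C = 0.357.

y_C = 0.357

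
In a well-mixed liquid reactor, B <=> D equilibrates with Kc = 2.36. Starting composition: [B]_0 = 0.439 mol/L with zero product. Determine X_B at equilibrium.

X = 0.702

Let X = conversion of B; extent ξ = 0.439·X mol/L.
Concentrations: [B] = 0.439 − 0.439X; [D] = 0.439X.
Kc = [D] / ([B]).
This equals 2.36 at X = 0.702 (the root in 0 < X < 1).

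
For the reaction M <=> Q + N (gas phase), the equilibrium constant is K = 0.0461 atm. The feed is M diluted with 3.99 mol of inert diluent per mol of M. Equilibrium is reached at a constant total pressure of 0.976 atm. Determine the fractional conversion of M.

X = 0.393

Let X = conversion of M (basis 1 mol M); extent of reaction ξ = X.
Moles: n_M = 1 − X; n_Q = X; n_N = X; n_I = 3.99 (inert).
Total moles n_T = 4.99 + X.
With p_i = (n_i/n_T)P, K = p_Q p_N / (p_M).
This yields a degree-2 equation in X; solving on (0,1), X = 0.393.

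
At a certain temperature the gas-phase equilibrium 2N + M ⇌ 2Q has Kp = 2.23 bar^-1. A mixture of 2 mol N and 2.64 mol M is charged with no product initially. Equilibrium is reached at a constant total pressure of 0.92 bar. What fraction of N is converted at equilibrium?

X = 0.507

Take 2 mol N as basis and let X be its fractional conversion, so ξ = X.
Mole table: n_N = 2 − 2X; n_M = 2.64 − X; n_Q = 2X.
Total moles n_T = 4.64 − X.
With p_i = (n_i/n_T)P, Kp = p_Q^2 / (p_N^2 p_M).
Substituting and setting equal to 2.23 bar^-1 gives a polynomial in X; the root in (0,1) is X = 0.507.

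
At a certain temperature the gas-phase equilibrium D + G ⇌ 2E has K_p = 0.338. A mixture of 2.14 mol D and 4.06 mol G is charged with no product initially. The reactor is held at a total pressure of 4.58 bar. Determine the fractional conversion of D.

X = 0.306

Basis: 2.14 mol D initially; let X = conversion of D. Extent ξ = 2.14X.
Species balance: n_D = 2.14 − 2.14X; n_G = 4.06 − 2.14X; n_E = 4.28X.
n_T stays at 6.2 (no change in mole number).
With p_i = (n_i/n_T)P, K_p = p_E^2 / (p_D p_G).
Equating to 0.338 and solving on 0 < X < 1: X = 0.306.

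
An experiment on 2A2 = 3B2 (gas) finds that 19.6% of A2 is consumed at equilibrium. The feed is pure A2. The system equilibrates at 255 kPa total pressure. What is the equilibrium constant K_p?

K_p = 9.13 kPa

Take 1 mol A2 as basis and let X be its fractional conversion, so ξ = 0.5X.
Mole table: n_A2 = 1 − X; n_B2 = 1.5X.
n_T = Σnᵢ = 1 + 0.5X.
At X = 0.196: n_A2 = 0.804, n_B2 = 0.294, n_T = 1.1.
p_i = (n_i/n_T)·P. K_p = p_B2^3 / (p_A2^2) = 9.13 kPa.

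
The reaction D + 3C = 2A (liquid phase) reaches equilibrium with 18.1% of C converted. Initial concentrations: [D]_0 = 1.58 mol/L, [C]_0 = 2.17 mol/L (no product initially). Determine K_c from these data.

Let X = conversion of C.
Concentrations: [D] = 1.58 − 0.723X; [C] = 2.17 − 2.17X; [A] = 1.45X.
At X = 0.181: [D] = 1.45, [C] = 1.78, [A] = 0.262.
K_c = [A]^2 / ([D] [C]^3) = 0.00843 (mol/L)^-2.

K_c = 0.00843 (mol/L)^-2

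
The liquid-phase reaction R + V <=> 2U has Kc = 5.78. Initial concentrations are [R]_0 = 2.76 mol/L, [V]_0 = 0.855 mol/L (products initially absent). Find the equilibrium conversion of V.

Let X = conversion of V; extent ξ = 0.855·X mol/L.
Concentrations: [R] = 2.76 − 0.855X; [V] = 0.855 − 0.855X; [U] = 1.71X.
Kc = [U]^2 / ([R] [V]).
This equals 5.78 at X = 0.811 (the root in 0 < X < 1).

X = 0.811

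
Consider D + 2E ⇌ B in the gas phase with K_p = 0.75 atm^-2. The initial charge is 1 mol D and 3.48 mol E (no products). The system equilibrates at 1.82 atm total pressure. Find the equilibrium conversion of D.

X = 0.552

Take 1 mol D as basis and let X be its fractional conversion, so ξ = X.
Moles: n_D = 1 − X; n_E = 3.48 − 2X; n_B = X.
Total moles n_T = 4.48 − 2X.
Mole fractions y_i = n_i/n_T; K_p = p_B / (p_D p_E^2) with p_i = y_i·P.
Substituting and setting equal to 0.75 atm^-2 gives a polynomial in X; the root in (0,1) is X = 0.552.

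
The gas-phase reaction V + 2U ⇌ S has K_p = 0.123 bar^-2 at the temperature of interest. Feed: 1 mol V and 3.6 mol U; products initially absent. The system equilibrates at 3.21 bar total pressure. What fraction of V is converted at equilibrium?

X = 0.407

Let X = conversion of V (basis 1 mol V); extent of reaction ξ = X.
Mole table: n_V = 1 − X; n_U = 3.6 − 2X; n_S = X.
Summing: n_T = 4.6 − 2X.
Mole fractions y_i = n_i/n_T; K_p = p_S / (p_V p_U^2) with p_i = y_i·P.
Equating to 0.123 bar^-2 and solving on 0 < X < 1: X = 0.407.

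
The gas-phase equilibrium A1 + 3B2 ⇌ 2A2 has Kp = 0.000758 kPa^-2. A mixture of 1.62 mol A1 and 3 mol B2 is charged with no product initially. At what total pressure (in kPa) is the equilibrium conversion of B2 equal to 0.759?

Let X = conversion of B2 (basis 3 mol B2); extent of reaction ξ = X.
Species balance: n_A1 = 1.62 − X; n_B2 = 3 − 3X; n_A2 = 2X.
n_T = Σnᵢ = 4.62 − 2X.
Kp = p_A2^2 / (p_A1 p_B2^3) with p_i = (n_i/n_T)·P.
At X = 0.759: the mole-fraction product g(X) = Π y_i^ν_i = 68.14. Since Kp = g(X)·P^{-2}, P = (g/Kp)^(1/2) = (68.14/0.000758)^(1/2) = 300 kPa.

P = 300 kPa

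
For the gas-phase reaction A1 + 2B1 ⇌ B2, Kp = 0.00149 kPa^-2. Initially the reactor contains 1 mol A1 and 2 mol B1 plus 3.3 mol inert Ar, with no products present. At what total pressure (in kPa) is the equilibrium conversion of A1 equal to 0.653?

P = 256 kPa

Let X = conversion of A1 (basis 1 mol A1); extent of reaction ξ = X.
Moles: n_A1 = 1 − X; n_B1 = 2 − 2X; n_B2 = X; n_I = 3.3 (inert).
n_T = Σnᵢ = 6.3 − 2X.
Kp = p_B2 / (p_A1 p_B1^2) with p_i = (n_i/n_T)·P.
At X = 0.653: the mole-fraction product g(X) = Π y_i^ν_i = 97.45. Since Kp = g(X)·P^{-2}, P = (g/Kp)^(1/2) = (97.45/0.00149)^(1/2) = 256 kPa.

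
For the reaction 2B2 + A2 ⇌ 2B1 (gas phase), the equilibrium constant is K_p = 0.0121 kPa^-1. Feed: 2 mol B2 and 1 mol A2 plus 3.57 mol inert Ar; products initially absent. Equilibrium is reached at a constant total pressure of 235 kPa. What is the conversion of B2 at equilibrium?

Basis: 2 mol B2 initially; let X = conversion of B2. Extent ξ = X.
Species balance: n_B2 = 2 − 2X; n_A2 = 1 − X; n_B1 = 2X; n_I = 3.57 (inert).
Summing: n_T = 6.57 − X.
y_i = n_i/n_T, p_i = y_i·P. K_p = p_B1^2 / (p_B2^2 p_A2).
Substituting and setting equal to 0.0121 kPa^-1 gives a polynomial in X; the root in (0,1) is X = 0.352.

X = 0.352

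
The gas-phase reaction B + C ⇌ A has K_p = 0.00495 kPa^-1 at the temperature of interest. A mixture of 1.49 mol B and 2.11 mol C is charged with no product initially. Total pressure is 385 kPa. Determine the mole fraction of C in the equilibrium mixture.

Basis: 1.49 mol B initially; let X = conversion of B. Extent ξ = 1.49X.
At extent ξ: n_B = 1.49 − 1.49X; n_C = 2.11 − 1.49X; n_A = 1.49X.
n_T = Σnᵢ = 3.6 − 1.49X.
With p_i = (n_i/n_T)P, K_p = p_A / (p_B p_C).
Substituting and setting equal to 0.00495 kPa^-1 gives a polynomial in X; the root in (0,1) is X = 0.480.
Then n_C = 1.4, n_T = 2.89, so y_C = 0.484.

y_C = 0.484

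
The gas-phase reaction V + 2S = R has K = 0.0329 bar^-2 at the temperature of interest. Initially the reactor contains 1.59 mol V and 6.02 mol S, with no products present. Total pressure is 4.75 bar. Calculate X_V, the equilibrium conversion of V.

Take 1.59 mol V as basis and let X be its fractional conversion, so ξ = 1.59X.
Species balance: n_V = 1.59 − 1.59X; n_S = 6.02 − 3.18X; n_R = 1.59X.
Summing: n_T = 7.61 − 3.18X.
Mole fractions y_i = n_i/n_T; K = p_R / (p_V p_S^2) with p_i = y_i·P.
This yields a degree-3 equation in X; solving on (0,1), X = 0.301.

X = 0.301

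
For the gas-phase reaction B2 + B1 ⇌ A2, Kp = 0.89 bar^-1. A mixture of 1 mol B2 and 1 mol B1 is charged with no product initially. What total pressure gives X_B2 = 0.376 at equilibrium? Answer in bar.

Basis: 1 mol B2 initially; let X = conversion of B2. Extent ξ = X.
Species balance: n_B2 = 1 − X; n_B1 = 1 − X; n_A2 = X.
Total moles n_T = 2 − X.
Kp = p_A2 / (p_B2 p_B1) with p_i = (n_i/n_T)·P.
At X = 0.376: the mole-fraction product g(X) = Π y_i^ν_i = 1.568. Since Kp = g(X)·P^{-1}, P = (g/Kp)^(1/1) = (1.568/0.89)^(1/1) = 1.76 bar.

P = 1.76 bar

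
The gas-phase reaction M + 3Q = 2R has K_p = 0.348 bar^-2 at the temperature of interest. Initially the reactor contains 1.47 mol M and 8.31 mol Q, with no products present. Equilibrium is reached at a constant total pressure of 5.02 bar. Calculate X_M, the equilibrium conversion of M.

X = 0.792

Take 1.47 mol M as basis and let X be its fractional conversion, so ξ = 1.47X.
At extent ξ: n_M = 1.47 − 1.47X; n_Q = 8.31 − 4.41X; n_R = 2.94X.
Total moles n_T = 9.78 − 2.94X.
y_i = n_i/n_T, p_i = y_i·P. K_p = p_R^2 / (p_M p_Q^3).
Substituting and setting equal to 0.348 bar^-2 gives a polynomial in X; the root in (0,1) is X = 0.792.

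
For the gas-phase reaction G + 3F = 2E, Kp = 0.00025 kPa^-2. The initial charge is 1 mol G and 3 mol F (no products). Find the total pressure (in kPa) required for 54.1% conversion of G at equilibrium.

Take 1 mol G as basis and let X be its fractional conversion, so ξ = X.
At extent ξ: n_G = 1 − X; n_F = 3 − 3X; n_E = 2X.
n_T = Σnᵢ = 4 − 2X.
Kp = p_E^2 / (p_G p_F^3) with p_i = (n_i/n_T)·P.
At X = 0.541: the mole-fraction product g(X) = Π y_i^ν_i = 8.318. Since Kp = g(X)·P^{-2}, P = (g/Kp)^(1/2) = (8.318/0.00025)^(1/2) = 182 kPa.

P = 182 kPa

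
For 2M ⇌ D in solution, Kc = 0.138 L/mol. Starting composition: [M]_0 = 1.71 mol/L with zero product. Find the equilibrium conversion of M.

X = 0.259

Let X = conversion of M; extent ξ = 1.71X/2 mol/L.
Concentrations: [M] = 1.71 − 1.71X; [D] = 0.855X.
Kc = [D] / ([M]^2).
Solving Kc = 0.138 for X ∈ (0,1): X = 0.259.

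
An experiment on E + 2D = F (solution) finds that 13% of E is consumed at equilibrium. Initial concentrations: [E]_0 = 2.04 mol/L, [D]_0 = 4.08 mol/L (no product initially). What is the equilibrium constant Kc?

Kc = 0.0119 (mol/L)^-2

Let X = conversion of E.
Concentrations: [E] = 2.04 − 2.04X; [D] = 4.08 − 4.08X; [F] = 2.04X.
At X = 0.13: [E] = 1.77, [D] = 3.55, [F] = 0.265.
Kc = [F] / ([E] [D]^2) = 0.0119 (mol/L)^-2.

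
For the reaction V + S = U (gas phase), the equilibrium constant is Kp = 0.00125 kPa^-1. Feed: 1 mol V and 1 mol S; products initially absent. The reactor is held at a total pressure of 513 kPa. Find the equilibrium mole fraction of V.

Basis: 1 mol V initially; let X = conversion of V. Extent ξ = X.
Mole table: n_V = 1 − X; n_S = 1 − X; n_U = X.
n_T = Σnᵢ = 2 − X.
Mole fractions y_i = n_i/n_T; Kp = p_U / (p_V p_S) with p_i = y_i·P.
Equating to 0.00125 kPa^-1 and solving on 0 < X < 1: X = 0.219.
Then n_V = 0.781, n_T = 1.78, so y_V = 0.438.

y_V = 0.438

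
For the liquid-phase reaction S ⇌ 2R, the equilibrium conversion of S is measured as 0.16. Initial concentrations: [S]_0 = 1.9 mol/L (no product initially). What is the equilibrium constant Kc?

Kc = 0.232 mol/L

Let X = conversion of S.
Concentrations: [S] = 1.9 − 1.9X; [R] = 3.8X.
At X = 0.16: [S] = 1.6, [R] = 0.608.
Kc = [R]^2 / ([S]) = 0.232 mol/L.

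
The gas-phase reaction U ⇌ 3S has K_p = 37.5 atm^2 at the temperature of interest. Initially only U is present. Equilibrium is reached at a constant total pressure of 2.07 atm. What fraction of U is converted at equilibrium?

Let X = conversion of U (basis 1 mol U); extent of reaction ξ = X.
Mole table: n_U = 1 − X; n_S = 3X.
n_T = Σnᵢ = 1 + 2X.
y_i = n_i/n_T, p_i = y_i·P. K_p = p_S^3 / (p_U).
Setting this equal to 37.5 atm^2 and taking the physical root (0 < X < 1) gives X = 0.778.

X = 0.778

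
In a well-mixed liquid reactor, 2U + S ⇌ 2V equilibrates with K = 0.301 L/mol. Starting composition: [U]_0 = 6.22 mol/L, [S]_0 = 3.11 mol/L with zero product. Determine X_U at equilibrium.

Let X = conversion of U; extent ξ = 6.22X/2 mol/L.
Concentrations: [U] = 6.22 − 6.22X; [S] = 3.11 − 3.11X; [V] = 6.22X.
K = [V]^2 / ([U]^2 [S]).
Solving K = 0.301 for X ∈ (0,1): X = 0.424.

X = 0.424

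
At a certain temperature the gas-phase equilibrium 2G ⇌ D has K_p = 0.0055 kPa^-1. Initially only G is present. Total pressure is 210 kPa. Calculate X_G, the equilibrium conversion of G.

X = 0.578

Let X = conversion of G (basis 1 mol G); extent of reaction ξ = 0.5X.
Species balance: n_G = 1 − X; n_D = 0.5X.
Summing: n_T = 1 − 0.5X.
Mole fractions y_i = n_i/n_T; K_p = p_D / (p_G^2) with p_i = y_i·P.
Equating to 0.0055 kPa^-1 and solving on 0 < X < 1: X = 0.578.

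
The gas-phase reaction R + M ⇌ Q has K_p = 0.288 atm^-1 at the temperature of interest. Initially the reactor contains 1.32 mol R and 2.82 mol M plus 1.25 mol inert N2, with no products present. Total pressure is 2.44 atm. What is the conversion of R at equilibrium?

Basis: 1.32 mol R initially; let X = conversion of R. Extent ξ = 1.32X.
Moles: n_R = 1.32 − 1.32X; n_M = 2.82 − 1.32X; n_Q = 1.32X; n_I = 1.25 (inert).
Total moles n_T = 5.39 − 1.32X.
Mole fractions y_i = n_i/n_T; K_p = p_Q / (p_R p_M) with p_i = y_i·P.
Substituting and setting equal to 0.288 atm^-1 gives a polynomial in X; the root in (0,1) is X = 0.257.

X = 0.257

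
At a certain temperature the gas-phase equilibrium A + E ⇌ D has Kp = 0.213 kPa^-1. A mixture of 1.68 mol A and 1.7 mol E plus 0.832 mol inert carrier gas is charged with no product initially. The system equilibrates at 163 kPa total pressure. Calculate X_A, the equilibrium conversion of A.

Take 1.68 mol A as basis and let X be its fractional conversion, so ξ = 1.68X.
Mole table: n_A = 1.68 − 1.68X; n_E = 1.7 − 1.68X; n_D = 1.68X; n_I = 0.832 (inert).
Summing: n_T = 4.21 − 1.68X.
With p_i = (n_i/n_T)P, Kp = p_D / (p_A p_E).
Setting this equal to 0.213 kPa^-1 and taking the physical root (0 < X < 1) gives X = 0.807.

X = 0.807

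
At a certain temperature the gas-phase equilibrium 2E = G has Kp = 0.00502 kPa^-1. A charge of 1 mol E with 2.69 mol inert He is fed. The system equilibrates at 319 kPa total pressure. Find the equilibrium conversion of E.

X = 0.367

Let X = conversion of E (basis 1 mol E); extent of reaction ξ = 0.5X.
Mole table: n_E = 1 − X; n_G = 0.5X; n_I = 2.69 (inert).
Total moles n_T = 3.69 − 0.5X.
Mole fractions y_i = n_i/n_T; Kp = p_G / (p_E^2) with p_i = y_i·P.
This yields a degree-2 equation in X; solving on (0,1), X = 0.367.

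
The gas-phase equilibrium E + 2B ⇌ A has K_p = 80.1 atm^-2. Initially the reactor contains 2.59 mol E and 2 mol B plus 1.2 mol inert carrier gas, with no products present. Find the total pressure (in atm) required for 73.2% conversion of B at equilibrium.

Take 2 mol B as basis and let X be its fractional conversion, so ξ = X.
Species balance: n_E = 2.59 − X; n_B = 2 − 2X; n_A = X; n_I = 1.2 (inert).
Total moles n_T = 5.79 − 2X.
K_p = p_A / (p_E p_B^2) with p_i = (n_i/n_T)·P.
At X = 0.732: the mole-fraction product g(X) = Π y_i^ν_i = 25.66. Since K_p = g(X)·P^{-2}, P = (g/K_p)^(1/2) = (25.66/80.1)^(1/2) = 0.566 atm.

P = 0.566 atm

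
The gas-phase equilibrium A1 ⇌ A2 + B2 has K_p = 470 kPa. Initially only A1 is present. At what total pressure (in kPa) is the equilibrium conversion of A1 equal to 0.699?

Basis: 1 mol A1 initially; let X = conversion of A1. Extent ξ = X.
Moles: n_A1 = 1 − X; n_A2 = X; n_B2 = X.
Total moles n_T = 1 + X.
K_p = p_A2 p_B2 / (p_A1) with p_i = (n_i/n_T)·P.
At X = 0.699: the mole-fraction product g(X) = Π y_i^ν_i = 0.9554. Since K_p = g(X)·P^{1}, P = (K_p/g)^(1/1) = (470/0.9554)^(1/1) = 492 kPa.

P = 492 kPa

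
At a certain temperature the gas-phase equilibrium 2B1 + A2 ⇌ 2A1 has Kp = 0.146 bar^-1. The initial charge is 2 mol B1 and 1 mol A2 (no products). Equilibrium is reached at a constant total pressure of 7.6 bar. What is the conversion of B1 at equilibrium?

Take 2 mol B1 as basis and let X be its fractional conversion, so ξ = X.
Moles: n_B1 = 2 − 2X; n_A2 = 1 − X; n_A1 = 2X.
Total moles n_T = 3 − X.
With p_i = (n_i/n_T)P, Kp = p_A1^2 / (p_B1^2 p_A2).
Substituting and setting equal to 0.146 bar^-1 gives a polynomial in X; the root in (0,1) is X = 0.344.

X = 0.344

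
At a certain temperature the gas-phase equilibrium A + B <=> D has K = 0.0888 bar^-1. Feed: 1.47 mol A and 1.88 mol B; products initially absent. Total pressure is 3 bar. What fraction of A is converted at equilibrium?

X = 0.125

Basis: 1.47 mol A initially; let X = conversion of A. Extent ξ = 1.47X.
Mole table: n_A = 1.47 − 1.47X; n_B = 1.88 − 1.47X; n_D = 1.47X.
Summing: n_T = 3.35 − 1.47X.
Mole fractions y_i = n_i/n_T; K = p_D / (p_A p_B) with p_i = y_i·P.
Substituting and setting equal to 0.0888 bar^-1 gives a polynomial in X; the root in (0,1) is X = 0.125.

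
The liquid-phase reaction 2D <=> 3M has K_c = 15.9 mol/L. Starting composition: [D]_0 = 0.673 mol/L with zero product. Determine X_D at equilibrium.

X = 0.753

Let X = conversion of D; extent ξ = 0.673X/2 mol/L.
Concentrations: [D] = 0.673 − 0.673X; [M] = 1.01X.
K_c = [M]^3 / ([D]^2).
Solving K_c = 15.9 for X ∈ (0,1): X = 0.753.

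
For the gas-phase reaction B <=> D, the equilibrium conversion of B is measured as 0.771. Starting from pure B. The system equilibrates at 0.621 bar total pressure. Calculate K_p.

Basis: 1 mol B initially; let X = conversion of B. Extent ξ = X.
At extent ξ: n_B = 1 − X; n_D = X.
Total moles n_T = 1 (Δν = 0, constant).
At X = 0.771: n_B = 0.229, n_D = 0.771, n_T = 1.
p_i = (n_i/n_T)·P. K_p = p_D / (p_B) = 3.37.

K_p = 3.37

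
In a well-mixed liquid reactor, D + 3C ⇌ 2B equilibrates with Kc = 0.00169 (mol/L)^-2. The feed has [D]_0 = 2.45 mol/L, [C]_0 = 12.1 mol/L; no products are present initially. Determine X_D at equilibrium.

X = 0.326

Let X = conversion of D; extent ξ = 2.45·X mol/L.
Concentrations: [D] = 2.45 − 2.45X; [C] = 12.1 − 7.35X; [B] = 4.9X.
Kc = [B]^2 / ([D] [C]^3).
This equals 0.00169 at X = 0.326 (the root in 0 < X < 1).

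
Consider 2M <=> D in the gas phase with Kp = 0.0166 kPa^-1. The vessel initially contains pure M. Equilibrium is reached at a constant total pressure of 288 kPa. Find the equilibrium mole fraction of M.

Take 1 mol M as basis and let X be its fractional conversion, so ξ = 0.5X.
At extent ξ: n_M = 1 − X; n_D = 0.5X.
Summing: n_T = 1 − 0.5X.
With p_i = (n_i/n_T)P, Kp = p_D / (p_M^2).
Equating to 0.0166 kPa^-1 and solving on 0 < X < 1: X = 0.777.
Then n_M = 0.223, n_T = 0.611, so y_M = 0.365.

y_M = 0.365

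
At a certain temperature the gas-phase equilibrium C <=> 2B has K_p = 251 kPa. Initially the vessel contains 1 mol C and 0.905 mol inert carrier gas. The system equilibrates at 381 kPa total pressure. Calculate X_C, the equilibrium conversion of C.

X = 0.459

Basis: 1 mol C initially; let X = conversion of C. Extent ξ = X.
At extent ξ: n_C = 1 − X; n_B = 2X; n_I = 0.905 (inert).
n_T = Σnᵢ = 1.91 + X.
With p_i = (n_i/n_T)P, K_p = p_B^2 / (p_C).
Substituting and setting equal to 251 kPa gives a polynomial in X; the root in (0,1) is X = 0.459.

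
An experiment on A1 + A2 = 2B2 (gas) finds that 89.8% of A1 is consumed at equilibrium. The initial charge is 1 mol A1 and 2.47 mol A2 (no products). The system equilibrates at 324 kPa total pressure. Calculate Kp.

Kp = 20.1

Basis: 1 mol A1 initially; let X = conversion of A1. Extent ξ = X.
Species balance: n_A1 = 1 − X; n_A2 = 2.47 − X; n_B2 = 2X.
n_T stays at 3.47 (no change in mole number).
At X = 0.898: n_A1 = 0.102, n_A2 = 1.57, n_B2 = 1.8, n_T = 3.47.
p_i = (n_i/n_T)·P. Kp = p_B2^2 / (p_A1 p_A2) = 20.1.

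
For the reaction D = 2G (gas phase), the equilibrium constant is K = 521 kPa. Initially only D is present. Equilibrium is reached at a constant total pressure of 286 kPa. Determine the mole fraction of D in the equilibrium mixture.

y_D = 0.283

Take 1 mol D as basis and let X be its fractional conversion, so ξ = X.
Mole table: n_D = 1 − X; n_G = 2X.
n_T = Σnᵢ = 1 + X.
Mole fractions y_i = n_i/n_T; K = p_G^2 / (p_D) with p_i = y_i·P.
Equating to 521 kPa and solving on 0 < X < 1: X = 0.559.
Then n_D = 0.441, n_T = 1.56, so y_D = 0.283.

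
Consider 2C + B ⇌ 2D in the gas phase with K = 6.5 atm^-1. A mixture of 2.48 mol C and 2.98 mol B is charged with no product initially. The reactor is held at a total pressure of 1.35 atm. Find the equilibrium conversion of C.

X = 0.669

Basis: 2.48 mol C initially; let X = conversion of C. Extent ξ = 1.24X.
Moles: n_C = 2.48 − 2.48X; n_B = 2.98 − 1.24X; n_D = 2.48X.
Summing: n_T = 5.46 − 1.24X.
y_i = n_i/n_T, p_i = y_i·P. K = p_D^2 / (p_C^2 p_B).
Equating to 6.5 atm^-1 and solving on 0 < X < 1: X = 0.669.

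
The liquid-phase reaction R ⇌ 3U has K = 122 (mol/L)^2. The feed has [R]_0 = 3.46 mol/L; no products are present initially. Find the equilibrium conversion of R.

X = 0.553

Let X = conversion of R; extent ξ = 3.46·X mol/L.
Concentrations: [R] = 3.46 − 3.46X; [U] = 10.4X.
K = [U]^3 / ([R]).
This equals 122 at X = 0.553 (the root in 0 < X < 1).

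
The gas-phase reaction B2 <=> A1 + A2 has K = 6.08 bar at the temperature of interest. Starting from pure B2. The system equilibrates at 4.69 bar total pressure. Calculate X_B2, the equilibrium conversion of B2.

Take 1 mol B2 as basis and let X be its fractional conversion, so ξ = X.
At extent ξ: n_B2 = 1 − X; n_A1 = X; n_A2 = X.
Total moles n_T = 1 + X.
y_i = n_i/n_T, p_i = y_i·P. K = p_A1 p_A2 / (p_B2).
This yields a degree-2 equation in X; solving on (0,1), X = 0.751.

X = 0.751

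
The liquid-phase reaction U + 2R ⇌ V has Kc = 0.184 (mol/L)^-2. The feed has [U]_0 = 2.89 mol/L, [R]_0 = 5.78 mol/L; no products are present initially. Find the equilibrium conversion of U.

Let X = conversion of U; extent ξ = 2.89·X mol/L.
Concentrations: [U] = 2.89 − 2.89X; [R] = 5.78 − 5.78X; [V] = 2.89X.
Kc = [V] / ([U] [R]^2).
Setting equal to 0.184 and solving for X on (0,1) gives X = 0.552.

X = 0.552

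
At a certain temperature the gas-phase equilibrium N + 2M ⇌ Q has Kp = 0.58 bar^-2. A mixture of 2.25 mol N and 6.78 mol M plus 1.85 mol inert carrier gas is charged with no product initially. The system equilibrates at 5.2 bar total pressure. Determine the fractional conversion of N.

Take 2.25 mol N as basis and let X be its fractional conversion, so ξ = 2.25X.
Species balance: n_N = 2.25 − 2.25X; n_M = 6.78 − 4.5X; n_Q = 2.25X; n_I = 1.85 (inert).
n_T = Σnᵢ = 10.9 − 4.5X.
Mole fractions y_i = n_i/n_T; Kp = p_Q / (p_N p_M^2) with p_i = y_i·P.
Substituting and setting equal to 0.58 bar^-2 gives a polynomial in X; the root in (0,1) is X = 0.761.

X = 0.761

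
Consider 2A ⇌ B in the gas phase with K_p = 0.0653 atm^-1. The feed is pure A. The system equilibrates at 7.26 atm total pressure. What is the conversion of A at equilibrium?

X = 0.412

Take 1 mol A as basis and let X be its fractional conversion, so ξ = 0.5X.
Mole table: n_A = 1 − X; n_B = 0.5X.
Total moles n_T = 1 − 0.5X.
y_i = n_i/n_T, p_i = y_i·P. K_p = p_B / (p_A^2).
Equating to 0.0653 atm^-1 and solving on 0 < X < 1: X = 0.412.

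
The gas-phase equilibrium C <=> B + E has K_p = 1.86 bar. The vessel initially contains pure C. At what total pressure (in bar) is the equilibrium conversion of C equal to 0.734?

Let X = conversion of C (basis 1 mol C); extent of reaction ξ = X.
Species balance: n_C = 1 − X; n_B = X; n_E = X.
Summing: n_T = 1 + X.
K_p = p_B p_E / (p_C) with p_i = (n_i/n_T)·P.
At X = 0.734: the mole-fraction product g(X) = Π y_i^ν_i = 1.168. Since K_p = g(X)·P^{1}, P = (K_p/g)^(1/1) = (1.86/1.168)^(1/1) = 1.59 bar.

P = 1.59 bar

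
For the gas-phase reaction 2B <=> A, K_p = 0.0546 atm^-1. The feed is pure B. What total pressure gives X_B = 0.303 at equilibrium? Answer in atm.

Basis: 1 mol B initially; let X = conversion of B. Extent ξ = 0.5X.
At extent ξ: n_B = 1 − X; n_A = 0.5X.
Total moles n_T = 1 − 0.5X.
K_p = p_A / (p_B^2) with p_i = (n_i/n_T)·P.
At X = 0.303: the mole-fraction product g(X) = Π y_i^ν_i = 0.2646. Since K_p = g(X)·P^{-1}, P = (g/K_p)^(1/1) = (0.2646/0.0546)^(1/1) = 4.85 atm.

P = 4.85 atm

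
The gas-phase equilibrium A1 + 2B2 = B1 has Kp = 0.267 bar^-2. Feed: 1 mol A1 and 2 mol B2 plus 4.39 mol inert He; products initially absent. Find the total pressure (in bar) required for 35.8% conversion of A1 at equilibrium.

Take 1 mol A1 as basis and let X be its fractional conversion, so ξ = X.
Mole table: n_A1 = 1 − X; n_B2 = 2 − 2X; n_B1 = X; n_I = 4.39 (inert).
Summing: n_T = 7.39 − 2X.
Kp = p_B1 / (p_A1 p_B2^2) with p_i = (n_i/n_T)·P.
At X = 0.358: the mole-fraction product g(X) = Π y_i^ν_i = 15.07. Since Kp = g(X)·P^{-2}, P = (g/Kp)^(1/2) = (15.07/0.267)^(1/2) = 7.51 bar.

P = 7.51 bar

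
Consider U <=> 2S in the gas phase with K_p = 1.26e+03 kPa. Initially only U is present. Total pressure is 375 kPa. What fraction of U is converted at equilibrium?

Basis: 1 mol U initially; let X = conversion of U. Extent ξ = X.
Moles: n_U = 1 − X; n_S = 2X.
n_T = Σnᵢ = 1 + X.
With p_i = (n_i/n_T)P, K_p = p_S^2 / (p_U).
Equating to 1.26e+03 kPa and solving on 0 < X < 1: X = 0.676.

X = 0.676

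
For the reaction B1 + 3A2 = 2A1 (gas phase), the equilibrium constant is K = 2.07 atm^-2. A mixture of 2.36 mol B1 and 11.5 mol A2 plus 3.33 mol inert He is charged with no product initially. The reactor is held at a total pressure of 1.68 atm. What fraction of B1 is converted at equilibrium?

Let X = conversion of B1 (basis 2.36 mol B1); extent of reaction ξ = 2.36X.
Mole table: n_B1 = 2.36 − 2.36X; n_A2 = 11.5 − 7.08X; n_A1 = 4.72X; n_I = 3.33 (inert).
n_T = Σnᵢ = 17.2 − 4.72X.
With p_i = (n_i/n_T)P, K = p_A1^2 / (p_B1 p_A2^3).
Setting this equal to 2.07 atm^-2 and taking the physical root (0 < X < 1) gives X = 0.629.

X = 0.629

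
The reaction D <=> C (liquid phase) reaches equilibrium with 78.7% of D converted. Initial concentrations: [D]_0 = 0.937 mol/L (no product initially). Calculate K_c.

K_c = 3.69

Let X = conversion of D.
Concentrations: [D] = 0.937 − 0.937X; [C] = 0.937X.
At X = 0.787: [D] = 0.2, [C] = 0.737.
K_c = [C] / ([D]) = 3.69.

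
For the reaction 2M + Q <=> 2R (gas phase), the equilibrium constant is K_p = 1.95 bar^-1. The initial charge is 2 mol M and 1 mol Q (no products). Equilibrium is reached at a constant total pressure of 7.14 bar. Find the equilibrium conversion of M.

Basis: 2 mol M initially; let X = conversion of M. Extent ξ = X.
Species balance: n_M = 2 − 2X; n_Q = 1 − X; n_R = 2X.
Total moles n_T = 3 − X.
Mole fractions y_i = n_i/n_T; K_p = p_R^2 / (p_M^2 p_Q) with p_i = y_i·P.
Equating to 1.95 bar^-1 and solving on 0 < X < 1: X = 0.603.

X = 0.603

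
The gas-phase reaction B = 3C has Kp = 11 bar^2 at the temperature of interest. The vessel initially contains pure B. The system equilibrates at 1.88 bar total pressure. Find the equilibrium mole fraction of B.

Basis: 1 mol B initially; let X = conversion of B. Extent ξ = X.
Species balance: n_B = 1 − X; n_C = 3X.
Summing: n_T = 1 + 2X.
y_i = n_i/n_T, p_i = y_i·P. Kp = p_C^3 / (p_B).
This yields a degree-3 equation in X; solving on (0,1), X = 0.606.
Then n_B = 0.394, n_T = 2.21, so y_B = 0.178.

y_B = 0.178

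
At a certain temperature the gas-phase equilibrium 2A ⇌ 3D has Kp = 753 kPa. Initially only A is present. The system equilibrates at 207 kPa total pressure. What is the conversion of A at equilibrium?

X = 0.604

Take 1 mol A as basis and let X be its fractional conversion, so ξ = 0.5X.
Species balance: n_A = 1 − X; n_D = 1.5X.
n_T = Σnᵢ = 1 + 0.5X.
With p_i = (n_i/n_T)P, Kp = p_D^3 / (p_A^2).
This yields a degree-3 equation in X; solving on (0,1), X = 0.604.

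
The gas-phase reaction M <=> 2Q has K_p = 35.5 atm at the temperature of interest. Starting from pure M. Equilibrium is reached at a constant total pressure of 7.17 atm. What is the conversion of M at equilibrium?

X = 0.744

Let X = conversion of M (basis 1 mol M); extent of reaction ξ = X.
At extent ξ: n_M = 1 − X; n_Q = 2X.
Total moles n_T = 1 + X.
y_i = n_i/n_T, p_i = y_i·P. K_p = p_Q^2 / (p_M).
This yields a degree-2 equation in X; solving on (0,1), X = 0.744.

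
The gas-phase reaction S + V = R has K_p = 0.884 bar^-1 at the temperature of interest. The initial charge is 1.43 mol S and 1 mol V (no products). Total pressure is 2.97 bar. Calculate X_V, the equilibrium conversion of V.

X = 0.551

Basis: 1 mol V initially; let X = conversion of V. Extent ξ = X.
Mole table: n_S = 1.43 − X; n_V = 1 − X; n_R = X.
Summing: n_T = 2.43 − X.
y_i = n_i/n_T, p_i = y_i·P. K_p = p_R / (p_S p_V).
Equating to 0.884 bar^-1 and solving on 0 < X < 1: X = 0.551.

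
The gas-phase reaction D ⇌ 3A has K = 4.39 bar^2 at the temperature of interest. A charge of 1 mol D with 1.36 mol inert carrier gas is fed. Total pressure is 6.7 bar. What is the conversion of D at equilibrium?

Let X = conversion of D (basis 1 mol D); extent of reaction ξ = X.
Mole table: n_D = 1 − X; n_A = 3X; n_I = 1.36 (inert).
n_T = Σnᵢ = 2.36 + 2X.
With p_i = (n_i/n_T)P, K = p_A^3 / (p_D).
Equating to 4.39 bar^2 and solving on 0 < X < 1: X = 0.281.

X = 0.281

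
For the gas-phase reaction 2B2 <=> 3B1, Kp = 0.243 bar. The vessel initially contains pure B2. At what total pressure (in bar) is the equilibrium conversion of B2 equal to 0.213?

Take 1 mol B2 as basis and let X be its fractional conversion, so ξ = 0.5X.
Species balance: n_B2 = 1 − X; n_B1 = 1.5X.
Summing: n_T = 1 + 0.5X.
Kp = p_B1^3 / (p_B2^2) with p_i = (n_i/n_T)·P.
At X = 0.213: the mole-fraction product g(X) = Π y_i^ν_i = 0.04759. Since Kp = g(X)·P^{1}, P = (Kp/g)^(1/1) = (0.243/0.04759)^(1/1) = 5.11 bar.

P = 5.11 bar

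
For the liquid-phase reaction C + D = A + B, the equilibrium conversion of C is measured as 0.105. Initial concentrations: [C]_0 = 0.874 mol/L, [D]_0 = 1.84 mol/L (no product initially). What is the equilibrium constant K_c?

K_c = 0.00616

Let X = conversion of C.
Concentrations: [C] = 0.874 − 0.874X; [D] = 1.84 − 0.874X; [A] = 0.874X; [B] = 0.874X.
At X = 0.105: [C] = 0.782, [D] = 1.75, [A] = 0.0918, [B] = 0.0918.
K_c = [A] [B] / ([C] [D]) = 0.00616.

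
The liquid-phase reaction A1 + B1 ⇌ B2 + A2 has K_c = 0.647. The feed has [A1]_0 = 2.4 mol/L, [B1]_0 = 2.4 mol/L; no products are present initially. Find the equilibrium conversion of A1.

X = 0.446

Let X = conversion of A1; extent ξ = 2.4·X mol/L.
Concentrations: [A1] = 2.4 − 2.4X; [B1] = 2.4 − 2.4X; [B2] = 2.4X; [A2] = 2.4X.
K_c = [B2] [A2] / ([A1] [B1]).
This equals 0.647 at X = 0.446 (the root in 0 < X < 1).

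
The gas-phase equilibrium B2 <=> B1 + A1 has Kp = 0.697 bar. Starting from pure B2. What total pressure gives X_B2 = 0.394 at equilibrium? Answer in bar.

Basis: 1 mol B2 initially; let X = conversion of B2. Extent ξ = X.
Mole table: n_B2 = 1 − X; n_B1 = X; n_A1 = X.
Summing: n_T = 1 + X.
Kp = p_B1 p_A1 / (p_B2) with p_i = (n_i/n_T)·P.
At X = 0.394: the mole-fraction product g(X) = Π y_i^ν_i = 0.1838. Since Kp = g(X)·P^{1}, P = (Kp/g)^(1/1) = (0.697/0.1838)^(1/1) = 3.79 bar.

P = 3.79 bar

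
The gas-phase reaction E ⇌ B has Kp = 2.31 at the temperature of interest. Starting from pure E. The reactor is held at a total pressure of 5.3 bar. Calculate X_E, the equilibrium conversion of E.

Basis: 1 mol E initially; let X = conversion of E. Extent ξ = X.
At extent ξ: n_E = 1 − X; n_B = X.
n_T stays at 1 (no change in mole number).
With p_i = (n_i/n_T)P, Kp = p_B / (p_E).
Setting this equal to 2.31 and taking the physical root (0 < X < 1) gives X = 0.698.

X = 0.698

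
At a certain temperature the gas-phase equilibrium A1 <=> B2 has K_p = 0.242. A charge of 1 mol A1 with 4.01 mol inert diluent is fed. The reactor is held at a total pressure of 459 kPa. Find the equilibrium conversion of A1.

Let X = conversion of A1 (basis 1 mol A1); extent of reaction ξ = X.
Species balance: n_A1 = 1 − X; n_B2 = X; n_I = 4.01 (inert).
n_T stays at 5.01 (no change in mole number).
y_i = n_i/n_T, p_i = y_i·P. K_p = p_B2 / (p_A1).
Setting this equal to 0.242 and taking the physical root (0 < X < 1) gives X = 0.195.

X = 0.195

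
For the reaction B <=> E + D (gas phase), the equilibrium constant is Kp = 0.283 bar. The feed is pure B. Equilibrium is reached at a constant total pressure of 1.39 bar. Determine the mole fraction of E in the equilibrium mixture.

Take 1 mol B as basis and let X be its fractional conversion, so ξ = X.
Mole table: n_B = 1 − X; n_E = X; n_D = X.
n_T = Σnᵢ = 1 + X.
Mole fractions y_i = n_i/n_T; Kp = p_E p_D / (p_B) with p_i = y_i·P.
This yields a degree-2 equation in X; solving on (0,1), X = 0.411.
Then n_E = 0.411, n_T = 1.41, so y_E = 0.291.

y_E = 0.291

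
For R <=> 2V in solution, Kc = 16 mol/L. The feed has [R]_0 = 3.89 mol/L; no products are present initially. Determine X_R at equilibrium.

X = 0.623

Let X = conversion of R; extent ξ = 3.89·X mol/L.
Concentrations: [R] = 3.89 − 3.89X; [V] = 7.78X.
Kc = [V]^2 / ([R]).
This equals 16 at X = 0.623 (the root in 0 < X < 1).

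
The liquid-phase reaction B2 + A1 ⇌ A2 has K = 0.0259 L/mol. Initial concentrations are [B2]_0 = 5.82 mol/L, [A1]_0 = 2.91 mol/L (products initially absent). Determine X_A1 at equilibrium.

Let X = conversion of A1; extent ξ = 2.91·X mol/L.
Concentrations: [B2] = 5.82 − 2.91X; [A1] = 2.91 − 2.91X; [A2] = 2.91X.
K = [A2] / ([B2] [A1]).
Equating to 0.0259 L/mol: the physical root is X = 0.124.

X = 0.124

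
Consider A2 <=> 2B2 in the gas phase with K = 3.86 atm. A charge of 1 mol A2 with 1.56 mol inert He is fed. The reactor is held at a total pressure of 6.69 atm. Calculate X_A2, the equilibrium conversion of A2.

Basis: 1 mol A2 initially; let X = conversion of A2. Extent ξ = X.
Moles: n_A2 = 1 − X; n_B2 = 2X; n_I = 1.56 (inert).
Total moles n_T = 2.56 + X.
With p_i = (n_i/n_T)P, K = p_B2^2 / (p_A2).
This yields a degree-2 equation in X; solving on (0,1), X = 0.478.

X = 0.478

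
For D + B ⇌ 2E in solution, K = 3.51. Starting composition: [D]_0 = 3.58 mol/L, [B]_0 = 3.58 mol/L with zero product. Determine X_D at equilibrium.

Let X = conversion of D; extent ξ = 3.58·X mol/L.
Concentrations: [D] = 3.58 − 3.58X; [B] = 3.58 − 3.58X; [E] = 7.16X.
K = [E]^2 / ([D] [B]).
Setting equal to 3.51 and solving for X on (0,1) gives X = 0.484.

X = 0.484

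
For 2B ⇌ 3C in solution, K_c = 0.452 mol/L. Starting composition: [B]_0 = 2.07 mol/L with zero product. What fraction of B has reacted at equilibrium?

X = 0.313

Let X = conversion of B; extent ξ = 2.07X/2 mol/L.
Concentrations: [B] = 2.07 − 2.07X; [C] = 3.1X.
K_c = [C]^3 / ([B]^2).
Solving K_c = 0.452 for X ∈ (0,1): X = 0.313.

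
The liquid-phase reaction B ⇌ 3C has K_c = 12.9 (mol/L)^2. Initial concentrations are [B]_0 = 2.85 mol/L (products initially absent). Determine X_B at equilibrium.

Let X = conversion of B; extent ξ = 2.85·X mol/L.
Concentrations: [B] = 2.85 − 2.85X; [C] = 8.55X.
K_c = [C]^3 / ([B]).
Setting equal to 12.9 and solving for X on (0,1) gives X = 0.339.

X = 0.339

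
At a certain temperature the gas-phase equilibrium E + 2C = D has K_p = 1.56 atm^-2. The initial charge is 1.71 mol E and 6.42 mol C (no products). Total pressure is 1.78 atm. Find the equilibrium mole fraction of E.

y_E = 0.087

Take 1.71 mol E as basis and let X be its fractional conversion, so ξ = 1.71X.
Mole table: n_E = 1.71 − 1.71X; n_C = 6.42 − 3.42X; n_D = 1.71X.
Summing: n_T = 8.13 − 3.42X.
Mole fractions y_i = n_i/n_T; K_p = p_D / (p_E p_C^2) with p_i = y_i·P.
Substituting and setting equal to 1.56 atm^-2 gives a polynomial in X; the root in (0,1) is X = 0.708.
Then n_E = 0.499, n_T = 5.71, so y_E = 0.087.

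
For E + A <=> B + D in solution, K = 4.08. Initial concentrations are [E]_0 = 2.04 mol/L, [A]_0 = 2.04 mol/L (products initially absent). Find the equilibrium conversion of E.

Let X = conversion of E; extent ξ = 2.04·X mol/L.
Concentrations: [E] = 2.04 − 2.04X; [A] = 2.04 − 2.04X; [B] = 2.04X; [D] = 2.04X.
K = [B] [D] / ([E] [A]).
Solving K = 4.08 for X ∈ (0,1): X = 0.669.

X = 0.669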